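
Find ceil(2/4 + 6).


2/4 = 0.5
0.5 + 6 = 6.5
ceil(6.5) = 7

7


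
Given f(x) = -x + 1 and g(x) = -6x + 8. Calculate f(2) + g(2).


f(2) = -1
g(2) = -4
Sum = -5

-5


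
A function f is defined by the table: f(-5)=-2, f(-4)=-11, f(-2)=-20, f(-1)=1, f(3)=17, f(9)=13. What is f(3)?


17


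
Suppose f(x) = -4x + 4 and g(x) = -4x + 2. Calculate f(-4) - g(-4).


f(-4) = 20
g(-4) = 18
Difference = 2

2


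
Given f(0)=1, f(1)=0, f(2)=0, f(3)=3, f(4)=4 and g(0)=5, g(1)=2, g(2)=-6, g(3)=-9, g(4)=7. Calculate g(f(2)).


f(2) = 0
g(0) = 5

5


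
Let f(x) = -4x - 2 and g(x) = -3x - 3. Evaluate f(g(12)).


g(12) = -39
f(-39) = 154

154


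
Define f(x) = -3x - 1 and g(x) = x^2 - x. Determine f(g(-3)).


g(-3) = 12
f(12) = -37

-37


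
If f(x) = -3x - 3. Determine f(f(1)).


f(1) = -6
f(-6) = 15

15


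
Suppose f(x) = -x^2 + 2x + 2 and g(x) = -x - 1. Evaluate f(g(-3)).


g(-3) = 2
f(2) = (-1)*(2)^2 + 2*(2) + 2 = 2

2


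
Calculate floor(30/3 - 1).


30/3 = 10
10 - 1 = 9
floor(9) = 9

9


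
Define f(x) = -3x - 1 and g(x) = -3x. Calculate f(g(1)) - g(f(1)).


f(g(1)) = 8
g(f(1)) = 12
Difference = -4

-4


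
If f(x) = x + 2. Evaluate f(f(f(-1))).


f(-1) = 1
f(1) = 3
f(3) = 5

5


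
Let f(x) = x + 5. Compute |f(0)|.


5


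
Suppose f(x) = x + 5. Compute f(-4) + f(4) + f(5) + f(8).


f(-4) = 1
f(4) = 9
f(5) = 10
f(8) = 13
Sum = 33

33


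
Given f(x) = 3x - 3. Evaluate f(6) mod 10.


5


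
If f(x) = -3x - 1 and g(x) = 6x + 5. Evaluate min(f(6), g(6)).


f(6) = -19
g(6) = 41
min = -19

-19


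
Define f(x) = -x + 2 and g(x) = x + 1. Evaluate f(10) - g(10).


f(10) = -8
g(10) = 11
Difference = -19

-19


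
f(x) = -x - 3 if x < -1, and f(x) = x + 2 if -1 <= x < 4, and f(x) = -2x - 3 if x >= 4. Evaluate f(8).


-19


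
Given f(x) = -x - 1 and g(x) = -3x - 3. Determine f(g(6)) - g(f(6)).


f(g(6)) = 20
g(f(6)) = 18
Difference = 2

2


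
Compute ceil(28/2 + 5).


28/2 = 14
14 + 5 = 19
ceil(19) = 19

19


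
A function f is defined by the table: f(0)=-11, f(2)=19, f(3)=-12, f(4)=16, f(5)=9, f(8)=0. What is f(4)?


Reading from the table at x = 4

16


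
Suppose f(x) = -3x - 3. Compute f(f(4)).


42


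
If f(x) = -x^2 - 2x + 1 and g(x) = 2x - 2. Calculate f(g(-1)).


g(-1) = -4
f(-4) = (-1)*(-4)^2 - 2*(-4) + 1 = -7

-7


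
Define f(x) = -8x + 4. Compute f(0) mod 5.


f(0) = 4
4 mod 5 = 4

4


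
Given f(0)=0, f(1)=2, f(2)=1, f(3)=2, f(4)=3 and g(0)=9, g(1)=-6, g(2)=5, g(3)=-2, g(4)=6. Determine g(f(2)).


f(2) = 1
g(1) = -6

-6


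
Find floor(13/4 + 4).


13/4 = 3.25
3.25 + 4 = 7.25
floor(7.25) = 7

7


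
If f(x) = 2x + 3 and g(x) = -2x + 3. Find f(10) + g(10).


f(10) = 23
g(10) = -17
Sum = 6

6


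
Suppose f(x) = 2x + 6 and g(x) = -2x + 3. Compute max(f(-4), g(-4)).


f(-4) = -2
g(-4) = 11
max = 11

11


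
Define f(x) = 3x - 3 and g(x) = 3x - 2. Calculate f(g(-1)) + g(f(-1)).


f(g(-1)) = -18
g(f(-1)) = -20
Sum = -38

-38


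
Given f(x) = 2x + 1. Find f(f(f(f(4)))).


f(4) = 9
f(9) = 19
f(19) = 39
f(39) = 79

79


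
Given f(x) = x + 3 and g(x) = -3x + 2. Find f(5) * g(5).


f(5) = 8
g(5) = -13
Product = -104

-104


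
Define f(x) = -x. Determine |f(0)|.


f(0) = 0
|0| = 0

0


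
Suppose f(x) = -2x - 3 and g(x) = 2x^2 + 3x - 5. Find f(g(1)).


g(1) = 0
f(0) = -3

-3


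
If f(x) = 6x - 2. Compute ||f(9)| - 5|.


f(9) = 52
|52| = 52
|52 - 5| = 47

47


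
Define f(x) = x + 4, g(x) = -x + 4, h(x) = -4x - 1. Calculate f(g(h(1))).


13


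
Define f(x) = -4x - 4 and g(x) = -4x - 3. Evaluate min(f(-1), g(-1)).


f(-1) = 0
g(-1) = 1
min = 0

0


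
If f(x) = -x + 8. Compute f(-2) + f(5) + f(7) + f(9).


f(-2) = 10
f(5) = 3
f(7) = 1
f(9) = -1
Sum = 13

13


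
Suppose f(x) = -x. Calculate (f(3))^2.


f(3) = -3
(-3)^2 = 9

9


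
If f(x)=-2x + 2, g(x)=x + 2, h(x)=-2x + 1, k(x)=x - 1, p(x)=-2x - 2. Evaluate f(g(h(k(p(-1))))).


p(-1) = 0
k(0) = -1
h(-1) = 3
g(3) = 5
f(5) = -8

-8


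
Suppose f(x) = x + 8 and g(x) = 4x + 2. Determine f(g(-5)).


g(-5) = -18
f(-18) = -10

-10


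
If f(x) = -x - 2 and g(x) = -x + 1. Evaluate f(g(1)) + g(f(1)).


f(g(1)) = -2
g(f(1)) = 4
Sum = 2

2


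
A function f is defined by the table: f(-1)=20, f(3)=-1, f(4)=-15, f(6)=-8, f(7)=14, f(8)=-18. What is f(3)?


Reading from the table at x = 3

-1


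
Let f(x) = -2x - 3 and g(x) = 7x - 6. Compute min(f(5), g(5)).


f(5) = -13
g(5) = 29
min = -13

-13


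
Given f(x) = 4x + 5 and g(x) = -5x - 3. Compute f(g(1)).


g(1) = -8
f(-8) = -27

-27


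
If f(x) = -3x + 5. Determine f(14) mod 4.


f(14) = -37
-37 mod 4 = 3

3


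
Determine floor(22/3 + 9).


22/3 = 7.3333
7.3333 + 9 = 16.3333
floor(16.3333) = 16

16


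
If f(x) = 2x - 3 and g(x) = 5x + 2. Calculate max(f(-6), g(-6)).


f(-6) = -15
g(-6) = -28
max = -15

-15


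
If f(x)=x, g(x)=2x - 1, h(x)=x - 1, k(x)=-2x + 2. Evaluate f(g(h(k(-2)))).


k(-2) = 6
h(6) = 5
g(5) = 9
f(9) = 9

9


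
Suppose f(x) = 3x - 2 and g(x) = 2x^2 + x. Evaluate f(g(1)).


g(1) = 3
f(3) = 7

7


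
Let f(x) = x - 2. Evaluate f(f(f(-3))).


-9


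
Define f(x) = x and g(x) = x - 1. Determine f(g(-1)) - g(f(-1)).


0


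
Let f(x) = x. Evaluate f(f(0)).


f(0) = 0
f(0) = 0

0


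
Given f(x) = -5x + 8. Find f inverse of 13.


-1


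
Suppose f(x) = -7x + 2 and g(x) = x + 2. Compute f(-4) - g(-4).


32


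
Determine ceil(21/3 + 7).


21/3 = 7
7 + 7 = 14
ceil(14) = 14

14


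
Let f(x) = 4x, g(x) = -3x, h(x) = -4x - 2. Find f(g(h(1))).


h(1) = -6
g(-6) = 18
f(18) = 72

72


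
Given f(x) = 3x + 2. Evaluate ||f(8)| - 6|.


f(8) = 26
|26| = 26
|26 - 6| = 20

20


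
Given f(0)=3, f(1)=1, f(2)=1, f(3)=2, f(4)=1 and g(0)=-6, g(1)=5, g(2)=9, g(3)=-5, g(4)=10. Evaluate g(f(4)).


f(4) = 1
g(1) = 5

5


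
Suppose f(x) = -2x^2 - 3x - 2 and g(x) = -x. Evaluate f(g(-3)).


g(-3) = 3
f(3) = (-2)*(3)^2 - 3*(3) - 2 = -29

-29


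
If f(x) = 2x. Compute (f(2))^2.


f(2) = 4
(4)^2 = 16

16


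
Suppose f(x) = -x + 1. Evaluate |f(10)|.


f(10) = -9
|-9| = 9

9


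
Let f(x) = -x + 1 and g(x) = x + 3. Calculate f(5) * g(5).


f(5) = -4
g(5) = 8
Product = -32

-32


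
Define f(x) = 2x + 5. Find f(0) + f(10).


30


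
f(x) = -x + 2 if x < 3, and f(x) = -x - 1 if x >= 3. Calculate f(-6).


-6 satisfies x < 3
f(-6) = 8

8


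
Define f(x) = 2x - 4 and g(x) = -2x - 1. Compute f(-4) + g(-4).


f(-4) = -12
g(-4) = 7
Sum = -5

-5


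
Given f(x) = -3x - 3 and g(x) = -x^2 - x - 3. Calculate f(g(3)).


g(3) = -15
f(-15) = 42

42


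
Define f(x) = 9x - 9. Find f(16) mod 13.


5


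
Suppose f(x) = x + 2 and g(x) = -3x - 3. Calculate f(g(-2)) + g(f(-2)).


2


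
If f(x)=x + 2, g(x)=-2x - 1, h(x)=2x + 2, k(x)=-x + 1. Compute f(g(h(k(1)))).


k(1) = 0
h(0) = 2
g(2) = -5
f(-5) = -3

-3


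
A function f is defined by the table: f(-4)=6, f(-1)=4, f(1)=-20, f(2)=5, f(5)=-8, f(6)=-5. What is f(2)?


Reading from the table at x = 2

5


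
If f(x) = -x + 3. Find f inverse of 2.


Solve -x + 3 = 2
x = (2 - 3) / (-1) = 1

1


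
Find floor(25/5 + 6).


25/5 = 5
5 + 6 = 11
floor(11) = 11

11


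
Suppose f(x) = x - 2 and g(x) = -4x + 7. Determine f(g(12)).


-43


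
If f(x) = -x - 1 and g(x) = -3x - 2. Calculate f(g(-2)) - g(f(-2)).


0


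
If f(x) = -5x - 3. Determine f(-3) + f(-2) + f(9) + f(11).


-87


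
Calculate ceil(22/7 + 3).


7


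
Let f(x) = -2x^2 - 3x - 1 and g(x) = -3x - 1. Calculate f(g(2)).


g(2) = -7
f(-7) = (-2)*(-7)^2 - 3*(-7) - 1 = -78

-78


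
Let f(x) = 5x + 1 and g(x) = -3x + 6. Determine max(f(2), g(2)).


f(2) = 11
g(2) = 0
max = 11

11


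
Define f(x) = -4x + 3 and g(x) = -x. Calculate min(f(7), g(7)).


f(7) = -25
g(7) = -7
min = -25

-25


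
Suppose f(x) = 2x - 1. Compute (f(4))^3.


f(4) = 7
(7)^3 = 343

343


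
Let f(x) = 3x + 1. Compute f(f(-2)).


f(-2) = -5
f(-5) = -14

-14


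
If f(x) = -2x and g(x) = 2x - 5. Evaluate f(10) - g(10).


f(10) = -20
g(10) = 15
Difference = -35

-35


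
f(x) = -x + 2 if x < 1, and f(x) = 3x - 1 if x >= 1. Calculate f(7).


7 satisfies x >= 1
f(7) = 20

20


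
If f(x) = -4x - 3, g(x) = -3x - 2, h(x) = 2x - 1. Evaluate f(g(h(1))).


h(1) = 1
g(1) = -5
f(-5) = 17

17


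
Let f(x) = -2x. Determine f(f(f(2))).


f(2) = -4
f(-4) = 8
f(8) = -16

-16


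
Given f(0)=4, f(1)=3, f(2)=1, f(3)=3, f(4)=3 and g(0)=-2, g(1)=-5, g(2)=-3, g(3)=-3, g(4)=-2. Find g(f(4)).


f(4) = 3
g(3) = -3

-3


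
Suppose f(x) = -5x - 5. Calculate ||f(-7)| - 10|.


f(-7) = 30
|30| = 30
|30 - 10| = 20

20


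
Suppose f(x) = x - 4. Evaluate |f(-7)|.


f(-7) = -11
|-11| = 11

11


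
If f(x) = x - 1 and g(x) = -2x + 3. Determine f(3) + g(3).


f(3) = 2
g(3) = -3
Sum = -1

-1


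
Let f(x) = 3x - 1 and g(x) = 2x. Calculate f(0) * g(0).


0


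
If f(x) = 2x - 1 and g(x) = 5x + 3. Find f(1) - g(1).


f(1) = 1
g(1) = 8
Difference = -7

-7


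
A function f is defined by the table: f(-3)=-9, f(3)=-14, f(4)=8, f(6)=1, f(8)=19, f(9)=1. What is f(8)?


Reading from the table at x = 8

19


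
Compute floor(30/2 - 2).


30/2 = 15
15 - 2 = 13
floor(13) = 13

13


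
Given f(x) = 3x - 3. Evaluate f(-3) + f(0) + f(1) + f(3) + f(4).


f(-3) = -12
f(0) = -3
f(1) = 0
f(3) = 6
f(4) = 9
Sum = 0

0


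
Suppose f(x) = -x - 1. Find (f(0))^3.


f(0) = -1
(-1)^3 = -1

-1


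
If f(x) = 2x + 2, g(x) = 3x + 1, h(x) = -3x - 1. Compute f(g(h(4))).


h(4) = -13
g(-13) = -38
f(-38) = -74

-74


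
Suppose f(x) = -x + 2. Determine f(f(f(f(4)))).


f(4) = -2
f(-2) = 4
f(4) = -2
f(-2) = 4

4


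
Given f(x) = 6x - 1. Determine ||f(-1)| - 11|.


f(-1) = -7
|-7| = 7
|7 - 11| = 4

4


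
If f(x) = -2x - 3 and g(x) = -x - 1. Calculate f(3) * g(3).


f(3) = -9
g(3) = -4
Product = 36

36


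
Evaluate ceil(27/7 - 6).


27/7 = 3.8571
3.8571 - 6 = -2.1429
ceil(-2.1429) = -2

-2


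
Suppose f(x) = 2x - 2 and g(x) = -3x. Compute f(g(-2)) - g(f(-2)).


f(g(-2)) = 10
g(f(-2)) = 18
Difference = -8

-8


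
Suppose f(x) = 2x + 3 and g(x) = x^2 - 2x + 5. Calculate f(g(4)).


g(4) = 13
f(13) = 29

29


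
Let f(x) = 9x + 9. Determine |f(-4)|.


f(-4) = -27
|-27| = 27

27


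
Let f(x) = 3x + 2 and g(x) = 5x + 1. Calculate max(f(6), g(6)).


f(6) = 20
g(6) = 31
max = 31

31


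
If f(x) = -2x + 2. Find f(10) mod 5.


f(10) = -18
-18 mod 5 = 2

2


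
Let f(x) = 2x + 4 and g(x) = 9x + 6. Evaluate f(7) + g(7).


f(7) = 18
g(7) = 69
Sum = 87

87


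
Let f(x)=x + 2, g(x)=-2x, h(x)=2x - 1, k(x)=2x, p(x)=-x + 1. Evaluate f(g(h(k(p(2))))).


p(2) = -1
k(-1) = -2
h(-2) = -5
g(-5) = 10
f(10) = 12

12


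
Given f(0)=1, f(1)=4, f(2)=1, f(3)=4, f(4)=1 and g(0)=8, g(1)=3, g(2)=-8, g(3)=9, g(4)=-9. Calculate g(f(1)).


f(1) = 4
g(4) = -9

-9


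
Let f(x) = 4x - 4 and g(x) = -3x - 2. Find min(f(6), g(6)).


f(6) = 20
g(6) = -20
min = -20

-20


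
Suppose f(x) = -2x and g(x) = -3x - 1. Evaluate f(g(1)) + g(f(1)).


f(g(1)) = 8
g(f(1)) = 5
Sum = 13

13


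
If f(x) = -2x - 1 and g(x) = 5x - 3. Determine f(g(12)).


-115


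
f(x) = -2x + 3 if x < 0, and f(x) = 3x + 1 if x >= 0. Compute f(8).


8 satisfies x >= 0
f(8) = 25

25


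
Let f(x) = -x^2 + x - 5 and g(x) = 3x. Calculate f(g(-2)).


g(-2) = -6
f(-6) = (-1)*(-6)^2 + 1*(-6) - 5 = -47

-47


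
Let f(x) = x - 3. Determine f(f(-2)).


-8


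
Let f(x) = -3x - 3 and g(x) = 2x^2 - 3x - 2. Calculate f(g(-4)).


-129


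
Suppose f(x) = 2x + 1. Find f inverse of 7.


Solve 2x + 1 = 7
x = (7 - 1) / 2 = 3

3


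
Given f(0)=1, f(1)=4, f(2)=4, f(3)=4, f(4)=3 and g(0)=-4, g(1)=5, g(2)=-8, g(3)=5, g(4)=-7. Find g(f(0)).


f(0) = 1
g(1) = 5

5


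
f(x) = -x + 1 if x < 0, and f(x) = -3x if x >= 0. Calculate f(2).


2 satisfies x >= 0
f(2) = -6

-6


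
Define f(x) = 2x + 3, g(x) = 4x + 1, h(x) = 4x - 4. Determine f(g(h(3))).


h(3) = 8
g(8) = 33
f(33) = 69

69


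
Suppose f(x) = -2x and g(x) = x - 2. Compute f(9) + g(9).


f(9) = -18
g(9) = 7
Sum = -11

-11


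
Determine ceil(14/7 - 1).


14/7 = 2
2 - 1 = 1
ceil(1) = 1

1


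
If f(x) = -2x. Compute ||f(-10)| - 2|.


f(-10) = 20
|20| = 20
|20 - 2| = 18

18


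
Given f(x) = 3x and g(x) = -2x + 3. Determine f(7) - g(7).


f(7) = 21
g(7) = -11
Difference = 32

32


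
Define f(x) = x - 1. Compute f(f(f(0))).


f(0) = -1
f(-1) = -2
f(-2) = -3

-3


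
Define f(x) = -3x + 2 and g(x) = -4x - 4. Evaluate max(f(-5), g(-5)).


f(-5) = 17
g(-5) = 16
max = 17

17


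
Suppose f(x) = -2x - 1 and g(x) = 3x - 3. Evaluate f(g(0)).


5


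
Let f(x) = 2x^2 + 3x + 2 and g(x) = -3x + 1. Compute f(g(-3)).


g(-3) = 10
f(10) = 2*(10)^2 + 3*(10) + 2 = 232

232


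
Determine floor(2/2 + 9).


2/2 = 1
1 + 9 = 10
floor(10) = 10

10


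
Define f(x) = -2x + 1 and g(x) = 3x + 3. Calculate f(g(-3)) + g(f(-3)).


f(g(-3)) = 13
g(f(-3)) = 24
Sum = 37

37


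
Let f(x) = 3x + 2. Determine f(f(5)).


f(5) = 17
f(17) = 53

53


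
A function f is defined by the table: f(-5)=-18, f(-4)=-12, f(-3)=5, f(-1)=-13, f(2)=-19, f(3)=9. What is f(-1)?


Reading from the table at x = -1

-13


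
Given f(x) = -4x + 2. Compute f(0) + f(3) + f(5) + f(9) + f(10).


f(0) = 2
f(3) = -10
f(5) = -18
f(9) = -34
f(10) = -38
Sum = -98

-98


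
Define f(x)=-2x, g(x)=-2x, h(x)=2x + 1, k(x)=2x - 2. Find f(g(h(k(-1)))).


k(-1) = -4
h(-4) = -7
g(-7) = 14
f(14) = -28

-28


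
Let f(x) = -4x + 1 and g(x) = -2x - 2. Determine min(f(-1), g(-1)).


f(-1) = 5
g(-1) = 0
min = 0

0


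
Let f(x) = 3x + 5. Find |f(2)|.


f(2) = 11
|11| = 11

11


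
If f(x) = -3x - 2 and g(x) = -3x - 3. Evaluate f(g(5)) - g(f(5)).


f(g(5)) = 52
g(f(5)) = 48
Difference = 4

4


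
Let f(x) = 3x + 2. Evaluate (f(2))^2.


f(2) = 8
(8)^2 = 64

64


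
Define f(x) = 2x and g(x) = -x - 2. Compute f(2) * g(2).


f(2) = 4
g(2) = -4
Product = -16

-16


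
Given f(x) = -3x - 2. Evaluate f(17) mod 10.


f(17) = -53
-53 mod 10 = 7

7


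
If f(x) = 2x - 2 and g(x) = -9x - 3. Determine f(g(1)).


-26


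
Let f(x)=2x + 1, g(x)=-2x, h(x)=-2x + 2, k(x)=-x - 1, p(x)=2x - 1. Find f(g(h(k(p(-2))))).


25


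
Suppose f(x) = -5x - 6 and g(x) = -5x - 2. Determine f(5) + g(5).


f(5) = -31
g(5) = -27
Sum = -58

-58


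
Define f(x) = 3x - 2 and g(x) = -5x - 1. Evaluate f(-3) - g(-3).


f(-3) = -11
g(-3) = 14
Difference = -25

-25


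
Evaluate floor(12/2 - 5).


12/2 = 6
6 - 5 = 1
floor(1) = 1

1


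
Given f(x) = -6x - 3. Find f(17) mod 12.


f(17) = -105
-105 mod 12 = 3

3


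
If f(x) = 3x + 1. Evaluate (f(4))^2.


f(4) = 13
(13)^2 = 169

169


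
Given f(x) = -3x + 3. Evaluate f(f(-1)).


f(-1) = 6
f(6) = -15

-15


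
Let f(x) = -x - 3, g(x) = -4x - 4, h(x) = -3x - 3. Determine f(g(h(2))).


h(2) = -9
g(-9) = 32
f(32) = -35

-35


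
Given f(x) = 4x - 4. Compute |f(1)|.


f(1) = 0
|0| = 0

0


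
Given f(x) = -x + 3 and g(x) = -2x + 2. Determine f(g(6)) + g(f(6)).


21


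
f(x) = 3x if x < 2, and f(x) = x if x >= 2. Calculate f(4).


4 satisfies x >= 2
f(4) = 4

4


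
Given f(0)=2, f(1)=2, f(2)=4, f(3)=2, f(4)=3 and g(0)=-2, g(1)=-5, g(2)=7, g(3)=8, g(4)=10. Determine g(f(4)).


8


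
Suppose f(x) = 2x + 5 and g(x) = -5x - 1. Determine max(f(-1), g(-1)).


f(-1) = 3
g(-1) = 4
max = 4

4


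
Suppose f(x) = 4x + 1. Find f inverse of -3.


Solve 4x + 1 = -3
x = (-3 - 1) / 4 = -1

-1


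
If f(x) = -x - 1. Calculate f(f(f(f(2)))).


f(2) = -3
f(-3) = 2
f(2) = -3
f(-3) = 2

2


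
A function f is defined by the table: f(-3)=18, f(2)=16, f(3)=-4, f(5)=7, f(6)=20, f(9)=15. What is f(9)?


Reading from the table at x = 9

15


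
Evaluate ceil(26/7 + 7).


26/7 = 3.7143
3.7143 + 7 = 10.7143
ceil(10.7143) = 11

11


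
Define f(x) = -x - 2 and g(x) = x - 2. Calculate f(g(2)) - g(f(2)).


f(g(2)) = -2
g(f(2)) = -6
Difference = 4

4


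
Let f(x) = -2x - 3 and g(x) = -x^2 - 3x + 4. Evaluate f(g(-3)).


-11


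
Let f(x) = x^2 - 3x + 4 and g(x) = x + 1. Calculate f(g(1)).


g(1) = 2
f(2) = 1*(2)^2 - 3*(2) + 4 = 2

2


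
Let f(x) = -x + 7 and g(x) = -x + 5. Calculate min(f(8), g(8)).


f(8) = -1
g(8) = -3
min = -3

-3


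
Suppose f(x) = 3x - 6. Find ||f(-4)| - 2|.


f(-4) = -18
|-18| = 18
|18 - 2| = 16

16


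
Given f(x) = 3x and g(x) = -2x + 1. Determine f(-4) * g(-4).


f(-4) = -12
g(-4) = 9
Product = -108

-108


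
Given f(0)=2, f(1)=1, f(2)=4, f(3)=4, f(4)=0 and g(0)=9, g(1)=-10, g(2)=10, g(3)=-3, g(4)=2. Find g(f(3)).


f(3) = 4
g(4) = 2

2


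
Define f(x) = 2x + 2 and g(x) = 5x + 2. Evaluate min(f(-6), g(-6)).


-28


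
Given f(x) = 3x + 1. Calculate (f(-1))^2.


f(-1) = -2
(-2)^2 = 4

4


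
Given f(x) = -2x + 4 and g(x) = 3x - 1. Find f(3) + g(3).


f(3) = -2
g(3) = 8
Sum = 6

6


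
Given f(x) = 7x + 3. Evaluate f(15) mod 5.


f(15) = 108
108 mod 5 = 3

3


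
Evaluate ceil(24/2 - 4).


24/2 = 12
12 - 4 = 8
ceil(8) = 8

8


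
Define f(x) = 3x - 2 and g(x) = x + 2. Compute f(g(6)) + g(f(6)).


f(g(6)) = 22
g(f(6)) = 18
Sum = 40

40


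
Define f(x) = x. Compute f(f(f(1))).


1


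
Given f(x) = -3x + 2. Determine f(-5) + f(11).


f(-5) = 17
f(11) = -31
Sum = -14

-14


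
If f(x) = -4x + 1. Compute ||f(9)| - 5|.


f(9) = -35
|-35| = 35
|35 - 5| = 30

30


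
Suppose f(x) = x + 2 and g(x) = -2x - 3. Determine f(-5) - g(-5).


-10


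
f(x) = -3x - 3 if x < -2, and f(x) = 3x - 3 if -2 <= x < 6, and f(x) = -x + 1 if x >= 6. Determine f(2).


2 satisfies -2 <= x < 6
f(2) = 3

3


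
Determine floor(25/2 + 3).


25/2 = 12.5
12.5 + 3 = 15.5
floor(15.5) = 15

15


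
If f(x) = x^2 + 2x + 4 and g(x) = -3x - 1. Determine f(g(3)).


g(3) = -10
f(-10) = 1*(-10)^2 + 2*(-10) + 4 = 84

84


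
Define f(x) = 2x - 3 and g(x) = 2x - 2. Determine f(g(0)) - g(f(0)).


f(g(0)) = -7
g(f(0)) = -8
Difference = 1

1


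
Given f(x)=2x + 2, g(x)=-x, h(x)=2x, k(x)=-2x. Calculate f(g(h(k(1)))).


10


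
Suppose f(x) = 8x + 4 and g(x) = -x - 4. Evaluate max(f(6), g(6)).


f(6) = 52
g(6) = -10
max = 52

52


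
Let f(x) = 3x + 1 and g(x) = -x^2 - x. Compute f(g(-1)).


g(-1) = 0
f(0) = 1

1


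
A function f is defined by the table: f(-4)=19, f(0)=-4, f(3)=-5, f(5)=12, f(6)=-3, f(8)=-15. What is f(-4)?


Reading from the table at x = -4

19


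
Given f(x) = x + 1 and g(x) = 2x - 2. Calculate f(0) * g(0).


f(0) = 1
g(0) = -2
Product = -2

-2


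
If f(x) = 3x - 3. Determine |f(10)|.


27


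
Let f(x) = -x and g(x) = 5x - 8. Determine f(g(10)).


g(10) = 42
f(42) = -42

-42


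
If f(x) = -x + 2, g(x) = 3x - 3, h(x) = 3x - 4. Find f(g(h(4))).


h(4) = 8
g(8) = 21
f(21) = -19

-19


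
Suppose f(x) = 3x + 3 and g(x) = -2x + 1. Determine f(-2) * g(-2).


f(-2) = -3
g(-2) = 5
Product = -15

-15


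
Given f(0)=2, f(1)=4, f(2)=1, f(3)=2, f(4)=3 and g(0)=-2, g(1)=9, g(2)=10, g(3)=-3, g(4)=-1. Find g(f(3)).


f(3) = 2
g(2) = 10

10


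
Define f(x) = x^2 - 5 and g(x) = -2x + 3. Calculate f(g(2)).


g(2) = -1
f(-1) = 1*(-1)^2 - 5 = -4

-4


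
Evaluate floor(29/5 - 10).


29/5 = 5.8
5.8 - 10 = -4.2
floor(-4.2) = -5

-5


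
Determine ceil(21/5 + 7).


21/5 = 4.2
4.2 + 7 = 11.2
ceil(11.2) = 12

12


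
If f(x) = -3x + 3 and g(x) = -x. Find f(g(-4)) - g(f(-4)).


6


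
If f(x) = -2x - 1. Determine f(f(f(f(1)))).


f(1) = -3
f(-3) = 5
f(5) = -11
f(-11) = 21

21


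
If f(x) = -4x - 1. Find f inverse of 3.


Solve -4x - 1 = 3
x = (3 + 1) / (-4) = -1

-1


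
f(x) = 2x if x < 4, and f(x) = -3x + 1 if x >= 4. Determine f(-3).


-3 satisfies x < 4
f(-3) = -6

-6


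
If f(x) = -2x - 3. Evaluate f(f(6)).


f(6) = -15
f(-15) = 27

27


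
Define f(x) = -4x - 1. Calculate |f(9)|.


f(9) = -37
|-37| = 37

37


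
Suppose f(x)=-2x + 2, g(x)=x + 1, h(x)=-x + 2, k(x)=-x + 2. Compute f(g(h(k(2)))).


-4


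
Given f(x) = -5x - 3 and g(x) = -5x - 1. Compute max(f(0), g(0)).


f(0) = -3
g(0) = -1
max = -1

-1


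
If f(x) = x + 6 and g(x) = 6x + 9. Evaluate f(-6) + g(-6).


-27


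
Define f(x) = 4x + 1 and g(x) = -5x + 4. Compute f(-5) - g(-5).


f(-5) = -19
g(-5) = 29
Difference = -48

-48


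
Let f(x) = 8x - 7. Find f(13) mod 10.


7


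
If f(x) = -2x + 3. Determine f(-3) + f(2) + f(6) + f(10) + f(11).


f(-3) = 9
f(2) = -1
f(6) = -9
f(10) = -17
f(11) = -19
Sum = -37

-37


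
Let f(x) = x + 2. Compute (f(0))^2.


4


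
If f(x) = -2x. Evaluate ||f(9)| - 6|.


f(9) = -18
|-18| = 18
|18 - 6| = 12

12


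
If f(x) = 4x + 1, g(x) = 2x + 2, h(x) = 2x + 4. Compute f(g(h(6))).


137


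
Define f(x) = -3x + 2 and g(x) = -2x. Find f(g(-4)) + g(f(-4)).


f(g(-4)) = -22
g(f(-4)) = -28
Sum = -50

-50


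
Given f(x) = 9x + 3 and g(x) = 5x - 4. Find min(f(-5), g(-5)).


f(-5) = -42
g(-5) = -29
min = -42

-42


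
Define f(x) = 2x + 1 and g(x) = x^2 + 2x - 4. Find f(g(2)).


g(2) = 4
f(4) = 9

9


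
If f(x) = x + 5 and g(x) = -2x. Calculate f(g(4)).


g(4) = -8
f(-8) = -3

-3


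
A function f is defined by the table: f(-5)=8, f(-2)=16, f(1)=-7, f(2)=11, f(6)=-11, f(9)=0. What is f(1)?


-7


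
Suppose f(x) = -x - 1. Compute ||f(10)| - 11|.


f(10) = -11
|-11| = 11
|11 - 11| = 0

0


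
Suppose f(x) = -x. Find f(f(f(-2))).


f(-2) = 2
f(2) = -2
f(-2) = 2

2


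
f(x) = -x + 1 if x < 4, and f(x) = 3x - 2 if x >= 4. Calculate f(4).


4 satisfies x >= 4
f(4) = 10

10


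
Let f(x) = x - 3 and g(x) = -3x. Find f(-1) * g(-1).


-12


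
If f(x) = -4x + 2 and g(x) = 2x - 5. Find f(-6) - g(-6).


f(-6) = 26
g(-6) = -17
Difference = 43

43


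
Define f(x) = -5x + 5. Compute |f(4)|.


f(4) = -15
|-15| = 15

15


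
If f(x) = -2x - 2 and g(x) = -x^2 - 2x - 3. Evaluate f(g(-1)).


g(-1) = -2
f(-2) = 2

2


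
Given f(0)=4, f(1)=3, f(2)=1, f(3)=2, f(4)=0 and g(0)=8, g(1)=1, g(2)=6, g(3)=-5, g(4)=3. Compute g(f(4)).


f(4) = 0
g(0) = 8

8


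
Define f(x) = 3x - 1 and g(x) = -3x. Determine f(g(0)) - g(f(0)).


f(g(0)) = -1
g(f(0)) = 3
Difference = -4

-4


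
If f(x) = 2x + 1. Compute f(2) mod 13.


f(2) = 5
5 mod 13 = 5

5


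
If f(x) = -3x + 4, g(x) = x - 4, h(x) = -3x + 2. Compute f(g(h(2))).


h(2) = -4
g(-4) = -8
f(-8) = 28

28


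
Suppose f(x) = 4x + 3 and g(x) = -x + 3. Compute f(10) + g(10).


f(10) = 43
g(10) = -7
Sum = 36

36


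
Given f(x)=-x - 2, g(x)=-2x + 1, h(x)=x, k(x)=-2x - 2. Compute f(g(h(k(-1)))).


k(-1) = 0
h(0) = 0
g(0) = 1
f(1) = -3

-3


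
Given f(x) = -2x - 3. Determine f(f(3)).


f(3) = -9
f(-9) = 15

15


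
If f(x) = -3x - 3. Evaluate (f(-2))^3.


f(-2) = 3
(3)^3 = 27

27


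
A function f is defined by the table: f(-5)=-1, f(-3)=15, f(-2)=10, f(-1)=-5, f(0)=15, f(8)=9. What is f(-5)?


Reading from the table at x = -5

-1


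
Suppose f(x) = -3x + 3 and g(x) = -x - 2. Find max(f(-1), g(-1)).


f(-1) = 6
g(-1) = -1
max = 6

6


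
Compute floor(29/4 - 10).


29/4 = 7.25
7.25 - 10 = -2.75
floor(-2.75) = -3

-3


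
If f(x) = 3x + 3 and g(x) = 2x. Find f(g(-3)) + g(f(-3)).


-27


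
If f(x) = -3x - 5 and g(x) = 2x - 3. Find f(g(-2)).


g(-2) = -7
f(-7) = 16

16


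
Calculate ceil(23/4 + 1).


23/4 = 5.75
5.75 + 1 = 6.75
ceil(6.75) = 7

7


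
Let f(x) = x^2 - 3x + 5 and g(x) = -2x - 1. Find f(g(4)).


g(4) = -9
f(-9) = 1*(-9)^2 - 3*(-9) + 5 = 113

113


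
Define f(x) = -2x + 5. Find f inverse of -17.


Solve -2x + 5 = -17
x = (-17 - 5) / (-2) = 11

11


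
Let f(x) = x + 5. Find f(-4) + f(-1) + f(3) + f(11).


f(-4) = 1
f(-1) = 4
f(3) = 8
f(11) = 16
Sum = 29

29


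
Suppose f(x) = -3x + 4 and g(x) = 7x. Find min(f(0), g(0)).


f(0) = 4
g(0) = 0
min = 0

0


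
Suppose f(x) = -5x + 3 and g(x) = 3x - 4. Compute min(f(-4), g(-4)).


f(-4) = 23
g(-4) = -16
min = -16

-16


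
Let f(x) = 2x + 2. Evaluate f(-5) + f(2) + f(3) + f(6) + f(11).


f(-5) = -8
f(2) = 6
f(3) = 8
f(6) = 14
f(11) = 24
Sum = 44

44


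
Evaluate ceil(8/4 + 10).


8/4 = 2
2 + 10 = 12
ceil(12) = 12

12


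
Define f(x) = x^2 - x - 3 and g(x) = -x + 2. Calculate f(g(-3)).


g(-3) = 5
f(5) = 1*(5)^2 - 1*(5) - 3 = 17

17


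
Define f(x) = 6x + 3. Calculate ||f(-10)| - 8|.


f(-10) = -57
|-57| = 57
|57 - 8| = 49

49


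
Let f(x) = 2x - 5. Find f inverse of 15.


Solve 2x - 5 = 15
x = (15 + 5) / 2 = 10

10


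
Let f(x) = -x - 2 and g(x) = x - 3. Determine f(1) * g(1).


6


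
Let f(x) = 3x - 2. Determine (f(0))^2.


4


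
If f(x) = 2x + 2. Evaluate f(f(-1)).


f(-1) = 0
f(0) = 2

2


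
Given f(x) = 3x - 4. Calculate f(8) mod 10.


f(8) = 20
20 mod 10 = 0

0


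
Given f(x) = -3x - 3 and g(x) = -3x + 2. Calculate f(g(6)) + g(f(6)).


f(g(6)) = 45
g(f(6)) = 65
Sum = 110

110


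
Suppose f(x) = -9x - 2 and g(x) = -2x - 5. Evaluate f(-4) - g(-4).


f(-4) = 34
g(-4) = 3
Difference = 31

31


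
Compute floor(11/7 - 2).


11/7 = 1.5714
1.5714 - 2 = -0.4286
floor(-0.4286) = -1

-1


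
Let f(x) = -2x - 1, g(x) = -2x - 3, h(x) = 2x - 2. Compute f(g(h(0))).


h(0) = -2
g(-2) = 1
f(1) = -3

-3


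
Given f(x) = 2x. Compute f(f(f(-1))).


f(-1) = -2
f(-2) = -4
f(-4) = -8

-8


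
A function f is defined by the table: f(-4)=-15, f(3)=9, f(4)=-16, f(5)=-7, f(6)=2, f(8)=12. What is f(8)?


Reading from the table at x = 8

12


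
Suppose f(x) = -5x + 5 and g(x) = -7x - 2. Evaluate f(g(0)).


g(0) = -2
f(-2) = 15

15


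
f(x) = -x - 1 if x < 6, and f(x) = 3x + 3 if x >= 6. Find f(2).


2 satisfies x < 6
f(2) = -3

-3


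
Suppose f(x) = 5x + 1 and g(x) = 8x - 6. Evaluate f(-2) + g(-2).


f(-2) = -9
g(-2) = -22
Sum = -31

-31


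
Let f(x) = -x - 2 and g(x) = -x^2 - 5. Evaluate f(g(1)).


g(1) = -6
f(-6) = 4

4


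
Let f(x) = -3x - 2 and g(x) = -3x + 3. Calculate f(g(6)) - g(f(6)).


f(g(6)) = 43
g(f(6)) = 63
Difference = -20

-20


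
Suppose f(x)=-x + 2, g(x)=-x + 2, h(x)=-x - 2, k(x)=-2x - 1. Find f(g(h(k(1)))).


1


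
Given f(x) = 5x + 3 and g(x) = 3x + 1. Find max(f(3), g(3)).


f(3) = 18
g(3) = 10
max = 18

18


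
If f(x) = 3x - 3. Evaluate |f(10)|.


27


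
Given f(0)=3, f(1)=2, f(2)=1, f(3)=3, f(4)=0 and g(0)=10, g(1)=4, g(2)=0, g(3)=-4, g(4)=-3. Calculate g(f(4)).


f(4) = 0
g(0) = 10

10


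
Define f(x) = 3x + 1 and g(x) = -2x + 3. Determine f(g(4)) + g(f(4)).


f(g(4)) = -14
g(f(4)) = -23
Sum = -37

-37


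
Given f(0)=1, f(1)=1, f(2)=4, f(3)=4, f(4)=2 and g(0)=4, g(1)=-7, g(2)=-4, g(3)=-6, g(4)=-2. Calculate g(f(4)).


f(4) = 2
g(2) = -4

-4


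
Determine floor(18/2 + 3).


18/2 = 9
9 + 3 = 12
floor(12) = 12

12


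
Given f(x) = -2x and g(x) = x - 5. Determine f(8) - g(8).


-19


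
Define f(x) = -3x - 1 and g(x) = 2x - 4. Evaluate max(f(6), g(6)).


f(6) = -19
g(6) = 8
max = 8

8


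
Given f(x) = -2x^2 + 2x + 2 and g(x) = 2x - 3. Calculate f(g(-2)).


g(-2) = -7
f(-7) = (-2)*(-7)^2 + 2*(-7) + 2 = -110

-110


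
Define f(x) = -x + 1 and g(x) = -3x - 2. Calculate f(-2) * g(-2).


12


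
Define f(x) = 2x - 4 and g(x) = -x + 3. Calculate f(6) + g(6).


f(6) = 8
g(6) = -3
Sum = 5

5


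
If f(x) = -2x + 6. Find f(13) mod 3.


1


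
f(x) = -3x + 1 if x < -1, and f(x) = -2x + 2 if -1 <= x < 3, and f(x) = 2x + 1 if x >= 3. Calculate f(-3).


10


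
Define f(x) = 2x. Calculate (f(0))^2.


0


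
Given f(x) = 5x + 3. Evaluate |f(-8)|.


37


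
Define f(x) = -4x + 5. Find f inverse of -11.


Solve -4x + 5 = -11
x = (-11 - 5) / (-4) = 4

4


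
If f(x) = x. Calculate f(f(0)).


f(0) = 0
f(0) = 0

0


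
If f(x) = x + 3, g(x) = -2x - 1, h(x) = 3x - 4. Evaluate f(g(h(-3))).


28


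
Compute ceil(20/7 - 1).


20/7 = 2.8571
2.8571 - 1 = 1.8571
ceil(1.8571) = 2

2


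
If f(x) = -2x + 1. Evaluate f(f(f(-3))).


f(-3) = 7
f(7) = -13
f(-13) = 27

27


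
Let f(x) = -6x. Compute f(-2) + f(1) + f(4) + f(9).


f(-2) = 12
f(1) = -6
f(4) = -24
f(9) = -54
Sum = -72

-72


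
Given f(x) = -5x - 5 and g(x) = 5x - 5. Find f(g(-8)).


g(-8) = -45
f(-45) = 220

220


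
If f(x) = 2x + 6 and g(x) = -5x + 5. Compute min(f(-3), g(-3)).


f(-3) = 0
g(-3) = 20
min = 0

0


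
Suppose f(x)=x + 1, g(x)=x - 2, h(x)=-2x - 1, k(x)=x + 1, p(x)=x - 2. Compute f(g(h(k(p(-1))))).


2


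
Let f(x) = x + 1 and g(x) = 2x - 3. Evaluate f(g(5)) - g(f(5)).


f(g(5)) = 8
g(f(5)) = 9
Difference = -1

-1


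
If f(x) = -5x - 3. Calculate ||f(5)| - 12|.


f(5) = -28
|-28| = 28
|28 - 12| = 16

16


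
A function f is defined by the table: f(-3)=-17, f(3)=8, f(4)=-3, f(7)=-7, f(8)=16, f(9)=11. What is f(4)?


Reading from the table at x = 4

-3


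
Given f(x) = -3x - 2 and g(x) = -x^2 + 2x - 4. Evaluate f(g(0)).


g(0) = -4
f(-4) = 10

10


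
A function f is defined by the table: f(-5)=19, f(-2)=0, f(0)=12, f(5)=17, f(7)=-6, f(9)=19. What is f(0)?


Reading from the table at x = 0

12


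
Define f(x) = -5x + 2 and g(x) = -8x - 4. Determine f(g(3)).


142


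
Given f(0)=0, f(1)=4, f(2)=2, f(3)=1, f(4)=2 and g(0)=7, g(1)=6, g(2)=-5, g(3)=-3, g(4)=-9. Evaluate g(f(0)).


f(0) = 0
g(0) = 7

7


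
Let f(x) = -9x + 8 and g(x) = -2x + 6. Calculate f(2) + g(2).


f(2) = -10
g(2) = 2
Sum = -8

-8


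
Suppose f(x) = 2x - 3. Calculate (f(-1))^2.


f(-1) = -5
(-5)^2 = 25

25


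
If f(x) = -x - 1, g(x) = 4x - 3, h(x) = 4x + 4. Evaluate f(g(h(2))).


-46


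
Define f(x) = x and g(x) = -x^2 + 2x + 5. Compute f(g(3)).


g(3) = 2
f(2) = 2

2


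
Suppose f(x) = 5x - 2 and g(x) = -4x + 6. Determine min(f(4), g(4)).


-10


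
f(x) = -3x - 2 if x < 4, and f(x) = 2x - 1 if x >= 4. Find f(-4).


-4 satisfies x < 4
f(-4) = 10

10


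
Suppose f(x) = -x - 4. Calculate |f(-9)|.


5


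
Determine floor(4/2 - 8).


4/2 = 2
2 - 8 = -6
floor(-6) = -6

-6


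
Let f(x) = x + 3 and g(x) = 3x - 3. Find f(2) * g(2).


f(2) = 5
g(2) = 3
Product = 15

15


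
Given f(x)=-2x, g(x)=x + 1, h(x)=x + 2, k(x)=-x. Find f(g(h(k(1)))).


-4


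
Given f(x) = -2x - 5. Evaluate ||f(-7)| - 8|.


f(-7) = 9
|9| = 9
|9 - 8| = 1

1


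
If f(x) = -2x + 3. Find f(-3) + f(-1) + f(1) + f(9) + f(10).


f(-3) = 9
f(-1) = 5
f(1) = 1
f(9) = -15
f(10) = -17
Sum = -17

-17


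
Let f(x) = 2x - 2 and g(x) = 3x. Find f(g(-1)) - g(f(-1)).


f(g(-1)) = -8
g(f(-1)) = -12
Difference = 4

4


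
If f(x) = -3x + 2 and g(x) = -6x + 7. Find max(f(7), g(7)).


f(7) = -19
g(7) = -35
max = -19

-19


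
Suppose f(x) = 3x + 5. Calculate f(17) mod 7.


f(17) = 56
56 mod 7 = 0

0


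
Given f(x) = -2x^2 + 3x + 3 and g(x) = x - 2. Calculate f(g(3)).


4


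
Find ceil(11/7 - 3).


11/7 = 1.5714
1.5714 - 3 = -1.4286
ceil(-1.4286) = -1

-1


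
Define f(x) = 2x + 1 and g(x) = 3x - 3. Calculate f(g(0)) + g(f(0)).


f(g(0)) = -5
g(f(0)) = 0
Sum = -5

-5


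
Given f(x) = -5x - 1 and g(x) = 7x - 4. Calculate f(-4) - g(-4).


f(-4) = 19
g(-4) = -32
Difference = 51

51


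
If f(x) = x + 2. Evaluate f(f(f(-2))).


f(-2) = 0
f(0) = 2
f(2) = 4

4


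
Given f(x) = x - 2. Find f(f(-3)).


f(-3) = -5
f(-5) = -7

-7


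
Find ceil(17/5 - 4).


17/5 = 3.4
3.4 - 4 = -0.6
ceil(-0.6) = 0

0


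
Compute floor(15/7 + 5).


7


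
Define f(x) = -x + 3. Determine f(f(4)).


f(4) = -1
f(-1) = 4

4


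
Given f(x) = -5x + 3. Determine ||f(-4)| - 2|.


f(-4) = 23
|23| = 23
|23 - 2| = 21

21


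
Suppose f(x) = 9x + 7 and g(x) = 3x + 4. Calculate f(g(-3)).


g(-3) = -5
f(-5) = -38

-38


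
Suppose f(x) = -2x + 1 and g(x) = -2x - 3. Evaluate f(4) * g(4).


f(4) = -7
g(4) = -11
Product = 77

77


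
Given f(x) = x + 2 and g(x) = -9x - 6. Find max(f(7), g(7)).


f(7) = 9
g(7) = -69
max = 9

9


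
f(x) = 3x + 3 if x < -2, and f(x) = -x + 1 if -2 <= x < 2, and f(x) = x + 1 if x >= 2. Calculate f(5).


5 satisfies x >= 2
f(5) = 6

6


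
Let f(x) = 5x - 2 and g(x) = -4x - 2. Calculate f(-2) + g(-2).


f(-2) = -12
g(-2) = 6
Sum = -6

-6


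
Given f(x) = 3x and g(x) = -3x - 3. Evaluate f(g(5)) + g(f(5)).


f(g(5)) = -54
g(f(5)) = -48
Sum = -102

-102


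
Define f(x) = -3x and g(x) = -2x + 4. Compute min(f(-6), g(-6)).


f(-6) = 18
g(-6) = 16
min = 16

16


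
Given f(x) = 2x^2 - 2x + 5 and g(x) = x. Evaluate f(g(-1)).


g(-1) = -1
f(-1) = 2*(-1)^2 - 2*(-1) + 5 = 9

9


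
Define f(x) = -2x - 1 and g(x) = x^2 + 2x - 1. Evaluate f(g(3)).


g(3) = 14
f(14) = -29

-29


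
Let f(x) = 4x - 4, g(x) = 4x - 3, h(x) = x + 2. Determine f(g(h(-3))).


h(-3) = -1
g(-1) = -7
f(-7) = -32

-32


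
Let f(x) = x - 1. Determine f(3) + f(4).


5


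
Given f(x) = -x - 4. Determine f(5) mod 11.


f(5) = -9
-9 mod 11 = 2

2


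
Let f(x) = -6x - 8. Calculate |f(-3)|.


10


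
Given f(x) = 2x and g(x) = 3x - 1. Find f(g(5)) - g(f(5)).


f(g(5)) = 28
g(f(5)) = 29
Difference = -1

-1


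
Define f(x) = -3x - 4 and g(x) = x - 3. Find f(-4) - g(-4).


f(-4) = 8
g(-4) = -7
Difference = 15

15


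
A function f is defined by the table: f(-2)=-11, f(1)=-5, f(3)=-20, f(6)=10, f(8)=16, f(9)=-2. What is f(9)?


Reading from the table at x = 9

-2


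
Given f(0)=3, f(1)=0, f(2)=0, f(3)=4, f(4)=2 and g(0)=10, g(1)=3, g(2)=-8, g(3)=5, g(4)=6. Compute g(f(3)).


f(3) = 4
g(4) = 6

6


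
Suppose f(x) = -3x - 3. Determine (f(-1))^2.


f(-1) = 0
(0)^2 = 0

0


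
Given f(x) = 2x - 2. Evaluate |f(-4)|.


f(-4) = -10
|-10| = 10

10


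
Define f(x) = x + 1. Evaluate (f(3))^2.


f(3) = 4
(4)^2 = 16

16


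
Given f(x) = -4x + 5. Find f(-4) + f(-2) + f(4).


f(-4) = 21
f(-2) = 13
f(4) = -11
Sum = 23

23


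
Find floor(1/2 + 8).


1/2 = 0.5
0.5 + 8 = 8.5
floor(8.5) = 8

8


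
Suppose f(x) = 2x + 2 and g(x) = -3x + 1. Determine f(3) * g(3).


f(3) = 8
g(3) = -8
Product = -64

-64


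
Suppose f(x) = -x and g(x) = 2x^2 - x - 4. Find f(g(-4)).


g(-4) = 32
f(32) = -32

-32


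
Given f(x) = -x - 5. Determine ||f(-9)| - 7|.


f(-9) = 4
|4| = 4
|4 - 7| = 3

3


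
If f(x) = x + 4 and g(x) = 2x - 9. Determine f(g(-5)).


g(-5) = -19
f(-19) = -15

-15


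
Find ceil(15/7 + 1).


15/7 = 2.1429
2.1429 + 1 = 3.1429
ceil(3.1429) = 4

4


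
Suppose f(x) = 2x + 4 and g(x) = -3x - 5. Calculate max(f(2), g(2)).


f(2) = 8
g(2) = -11
max = 8

8


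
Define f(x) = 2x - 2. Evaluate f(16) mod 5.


f(16) = 30
30 mod 5 = 0

0


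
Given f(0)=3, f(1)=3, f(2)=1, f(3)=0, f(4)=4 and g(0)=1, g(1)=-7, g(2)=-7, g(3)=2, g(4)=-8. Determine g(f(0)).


f(0) = 3
g(3) = 2

2


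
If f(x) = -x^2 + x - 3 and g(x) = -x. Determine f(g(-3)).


g(-3) = 3
f(3) = (-1)*(3)^2 + 1*(3) - 3 = -9

-9


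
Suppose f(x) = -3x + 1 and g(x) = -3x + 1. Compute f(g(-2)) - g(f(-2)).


f(g(-2)) = -20
g(f(-2)) = -20
Difference = 0

0


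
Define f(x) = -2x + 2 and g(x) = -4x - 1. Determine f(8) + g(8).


f(8) = -14
g(8) = -33
Sum = -47

-47


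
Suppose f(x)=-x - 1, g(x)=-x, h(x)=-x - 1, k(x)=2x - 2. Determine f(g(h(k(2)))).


k(2) = 2
h(2) = -3
g(-3) = 3
f(3) = -4

-4


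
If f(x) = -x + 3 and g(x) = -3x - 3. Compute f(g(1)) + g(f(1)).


f(g(1)) = 9
g(f(1)) = -9
Sum = 0

0


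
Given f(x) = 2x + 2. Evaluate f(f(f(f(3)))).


f(3) = 8
f(8) = 18
f(18) = 38
f(38) = 78

78


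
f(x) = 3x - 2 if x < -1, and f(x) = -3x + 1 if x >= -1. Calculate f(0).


0 satisfies x >= -1
f(0) = 1

1


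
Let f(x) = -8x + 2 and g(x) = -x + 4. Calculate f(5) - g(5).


f(5) = -38
g(5) = -1
Difference = -37

-37


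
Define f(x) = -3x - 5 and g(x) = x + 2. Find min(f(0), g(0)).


f(0) = -5
g(0) = 2
min = -5

-5


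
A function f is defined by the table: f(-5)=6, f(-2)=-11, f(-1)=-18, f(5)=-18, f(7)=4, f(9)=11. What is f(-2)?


Reading from the table at x = -2

-11


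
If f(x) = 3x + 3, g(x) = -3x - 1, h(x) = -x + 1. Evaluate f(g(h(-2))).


h(-2) = 3
g(3) = -10
f(-10) = -27

-27


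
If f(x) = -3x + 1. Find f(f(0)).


f(0) = 1
f(1) = -2

-2


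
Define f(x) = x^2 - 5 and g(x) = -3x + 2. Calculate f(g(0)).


g(0) = 2
f(2) = 1*(2)^2 - 5 = -1

-1


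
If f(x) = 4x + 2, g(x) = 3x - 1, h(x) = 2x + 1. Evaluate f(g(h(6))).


h(6) = 13
g(13) = 38
f(38) = 154

154


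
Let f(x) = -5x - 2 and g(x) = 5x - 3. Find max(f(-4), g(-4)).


18


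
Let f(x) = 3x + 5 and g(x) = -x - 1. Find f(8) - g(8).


38


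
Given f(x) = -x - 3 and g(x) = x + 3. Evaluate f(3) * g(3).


f(3) = -6
g(3) = 6
Product = -36

-36


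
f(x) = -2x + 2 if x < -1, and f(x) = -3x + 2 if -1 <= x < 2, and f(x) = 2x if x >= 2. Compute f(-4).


10


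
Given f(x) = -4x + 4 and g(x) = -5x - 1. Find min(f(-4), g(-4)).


19


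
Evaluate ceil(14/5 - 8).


14/5 = 2.8
2.8 - 8 = -5.2
ceil(-5.2) = -5

-5


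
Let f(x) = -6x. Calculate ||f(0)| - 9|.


f(0) = 0
|0| = 0
|0 - 9| = 9

9


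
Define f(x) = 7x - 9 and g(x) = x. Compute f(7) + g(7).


f(7) = 40
g(7) = 7
Sum = 47

47


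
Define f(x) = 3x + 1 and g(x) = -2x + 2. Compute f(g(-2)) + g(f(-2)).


f(g(-2)) = 19
g(f(-2)) = 12
Sum = 31

31


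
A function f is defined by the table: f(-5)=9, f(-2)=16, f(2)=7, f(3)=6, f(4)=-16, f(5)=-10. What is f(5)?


-10


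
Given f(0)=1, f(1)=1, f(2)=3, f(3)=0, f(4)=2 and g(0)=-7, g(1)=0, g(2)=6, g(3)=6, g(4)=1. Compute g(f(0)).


0


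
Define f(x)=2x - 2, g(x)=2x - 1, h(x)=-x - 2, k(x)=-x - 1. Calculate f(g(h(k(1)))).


k(1) = -2
h(-2) = 0
g(0) = -1
f(-1) = -4

-4


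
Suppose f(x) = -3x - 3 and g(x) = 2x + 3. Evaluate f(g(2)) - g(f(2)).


f(g(2)) = -24
g(f(2)) = -15
Difference = -9

-9


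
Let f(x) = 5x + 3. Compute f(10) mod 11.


f(10) = 53
53 mod 11 = 9

9


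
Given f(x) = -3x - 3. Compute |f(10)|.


f(10) = -33
|-33| = 33

33


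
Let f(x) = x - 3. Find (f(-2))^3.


f(-2) = -5
(-5)^3 = -125

-125


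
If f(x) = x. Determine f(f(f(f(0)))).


f(0) = 0
f(0) = 0
f(0) = 0
f(0) = 0

0
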